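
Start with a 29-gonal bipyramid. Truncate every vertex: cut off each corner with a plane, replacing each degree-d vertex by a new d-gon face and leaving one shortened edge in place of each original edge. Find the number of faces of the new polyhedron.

The base solid has V = 31, E = 87, F = 58.
Truncation replaces each original edge-end by a new vertex, so V′ = 2E = 174.
Each original edge survives, and each old vertex of degree d contributes d new edges; summing degrees gives Σd = 2E, so E′ = E + 2E = 3E = 261.
Each original face survives and each original vertex becomes one new face: F′ = F + V = 89.

89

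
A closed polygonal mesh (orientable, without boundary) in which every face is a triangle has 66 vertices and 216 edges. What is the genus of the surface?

Every face is a triangle and each edge borders two faces, so 3F = 2·216, giving F = 144.
χ = V − E + F = 66 − 216 + 144 = -6.
For a closed orientable surface χ = 2 − 2g, so g = (2 − (-6))/2 = 4.

4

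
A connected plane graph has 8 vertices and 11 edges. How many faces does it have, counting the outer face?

Euler's formula for a connected plane graph: V − E + F = 2, so F = 2 − 8 + 11 = 5.

5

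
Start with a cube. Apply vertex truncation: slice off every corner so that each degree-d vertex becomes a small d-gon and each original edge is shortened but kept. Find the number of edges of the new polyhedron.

36

The base solid has V = 8, E = 12, F = 6.
Truncation replaces each original edge-end by a new vertex, so V′ = 2E = 24.
Each original edge survives, and each old vertex of degree d contributes d new edges; summing degrees gives Σd = 2E, so E′ = E + 2E = 3E = 36.
Each original face survives and each original vertex becomes one new face: F′ = F + V = 14.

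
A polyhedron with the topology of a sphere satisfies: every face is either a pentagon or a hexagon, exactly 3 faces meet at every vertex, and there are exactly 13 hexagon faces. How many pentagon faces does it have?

Let x be the number of pentagons; then F = 13 + x.
Edge–face incidences: 2E = 6·13 + 5·x = 78 + 5x.
Every vertex has degree 3, so 3V = 2E.
Euler: V − E + F = 2 ⇒ (2E)/3 − E + (13 + x) = 2.
Multiply by 6: 2·(2E) − 3·(2E) + 6·(13 + x) = 12, i.e. 78 + 6x − (78 + 5x) = 12.
Collecting terms: x = 12.
Then 2E = 78 + 5·12 = 138, so E = 69, V = 2E/3 = 46, F = 13 + 12 = 25.

12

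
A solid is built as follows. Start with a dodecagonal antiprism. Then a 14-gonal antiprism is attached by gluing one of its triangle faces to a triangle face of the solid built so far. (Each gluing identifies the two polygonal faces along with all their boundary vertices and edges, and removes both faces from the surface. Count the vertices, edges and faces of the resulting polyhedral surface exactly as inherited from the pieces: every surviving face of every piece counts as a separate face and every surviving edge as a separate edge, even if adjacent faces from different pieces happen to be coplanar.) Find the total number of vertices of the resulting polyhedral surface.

A dodecagonal antiprism: V=24, E=48, F=26.
Attach a 14-gonal antiprism (V=28, E=56, F=30) along a 3-gon: merge 3 vertices and 3 edges, delete both glued faces → V=49, E=101, F=54.
Check: V − E + F = 49 − 101 + 54 = 2.

49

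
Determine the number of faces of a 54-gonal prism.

A prism on an n-gon has two n-gon bases and n rectangular sides: V = 2·54 = 108, E = 3·54 = 162, F = 54 + 2 = 56.

56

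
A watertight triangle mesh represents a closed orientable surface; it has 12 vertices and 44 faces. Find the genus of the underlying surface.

Every face is a triangle, so 2E = 3·44 = 132, giving E = 66.
χ = V − E + F = 12 − 66 + 44 = -10.
For a closed orientable surface χ = 2 − 2g, so g = (2 − (-10))/2 = 6.

6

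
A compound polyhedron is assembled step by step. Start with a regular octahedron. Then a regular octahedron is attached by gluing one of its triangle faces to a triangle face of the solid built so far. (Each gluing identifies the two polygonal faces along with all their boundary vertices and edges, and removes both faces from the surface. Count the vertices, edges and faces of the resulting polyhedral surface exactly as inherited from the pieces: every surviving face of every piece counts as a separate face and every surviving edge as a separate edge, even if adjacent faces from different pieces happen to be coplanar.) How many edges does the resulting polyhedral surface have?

A regular octahedron: V=6, E=12, F=8.
Attach a regular octahedron (V=6, E=12, F=8) along a 3-gon: merge 3 vertices and 3 edges, delete both glued faces → V=9, E=21, F=14.
Check: V − E + F = 9 − 21 + 14 = 2.

21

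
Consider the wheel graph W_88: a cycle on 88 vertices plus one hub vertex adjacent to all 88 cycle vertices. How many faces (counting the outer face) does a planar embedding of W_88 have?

89

W_88 has V = 88 + 1 = 89 vertices and E = 2·88 = 176 edges.
By Euler's formula F = 2 − V + E = 2 − 89 + 176 = 89.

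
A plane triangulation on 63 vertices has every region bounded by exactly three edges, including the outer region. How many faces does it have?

In a plane triangulation 3F = 2E and V − E + F = 2, so F = 2V − 4 = 2·63 − 4 = 122.

122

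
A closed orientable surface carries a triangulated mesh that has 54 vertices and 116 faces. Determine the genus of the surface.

3

Every face is a triangle, so 2E = 3·116 = 348, giving E = 174.
χ = V − E + F = 54 − 174 + 116 = -4.
For a closed orientable surface χ = 2 − 2g, so g = (2 − (-4))/2 = 3.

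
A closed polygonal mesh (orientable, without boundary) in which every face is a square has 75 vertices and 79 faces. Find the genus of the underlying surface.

Every face is a square, so 2E = 4·79 = 316, giving E = 158.
χ = V − E + F = 75 − 158 + 79 = -4.
For a closed orientable surface χ = 2 − 2g, so g = (2 − (-4))/2 = 3.

3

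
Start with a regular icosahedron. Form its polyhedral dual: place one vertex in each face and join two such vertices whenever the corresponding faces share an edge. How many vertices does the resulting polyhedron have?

20

The base solid has V = 12, E = 30, F = 20.
The dual swaps V and F and preserves E: V′ = F = 20, E′ = E = 30, F′ = V = 12.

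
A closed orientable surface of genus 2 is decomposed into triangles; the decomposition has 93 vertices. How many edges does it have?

285

χ = 2 − 2·2 = -2, and every face is a triangle so 3F = 2E.
V − E + F = -2 with E = 3F/2 gives 93 − (3/2 − 1)·F = -2, so F = 190 and E = 285.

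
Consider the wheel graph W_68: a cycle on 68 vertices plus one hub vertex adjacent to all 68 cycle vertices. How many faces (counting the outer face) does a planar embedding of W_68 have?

69

W_68 has V = 68 + 1 = 69 vertices and E = 2·68 = 136 edges.
By Euler's formula F = 2 − V + E = 2 − 69 + 136 = 69.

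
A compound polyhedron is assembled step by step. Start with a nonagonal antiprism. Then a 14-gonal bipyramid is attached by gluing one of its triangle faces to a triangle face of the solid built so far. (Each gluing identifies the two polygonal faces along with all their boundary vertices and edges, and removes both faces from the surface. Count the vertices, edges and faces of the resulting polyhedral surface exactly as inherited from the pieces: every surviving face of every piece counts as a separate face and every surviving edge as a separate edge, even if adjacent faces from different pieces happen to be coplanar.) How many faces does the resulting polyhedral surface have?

A nonagonal antiprism: V=18, E=36, F=20.
Attach a 14-gonal bipyramid (V=16, E=42, F=28) along a 3-gon: merge 3 vertices and 3 edges, delete both glued faces → V=31, E=75, F=46.
Check: V − E + F = 31 − 75 + 46 = 2.

46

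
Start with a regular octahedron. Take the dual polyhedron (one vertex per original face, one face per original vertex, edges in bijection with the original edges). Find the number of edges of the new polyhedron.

The base solid has V = 6, E = 12, F = 8.
The dual swaps V and F and preserves E: V′ = F = 8, E′ = E = 12, F′ = V = 6.

12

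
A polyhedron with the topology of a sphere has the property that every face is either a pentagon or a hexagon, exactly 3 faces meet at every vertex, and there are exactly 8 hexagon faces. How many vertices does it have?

Let x be the number of pentagons; then F = 8 + x.
Edge–face incidences: 2E = 6·8 + 5·x = 48 + 5x.
Every vertex has degree 3, so 3V = 2E.
Euler: V − E + F = 2 ⇒ (2E)/3 − E + (8 + x) = 2.
Multiply by 6: 2·(2E) − 3·(2E) + 6·(8 + x) = 12, i.e. 48 + 6x − (48 + 5x) = 12.
Collecting terms: x = 12.
Then 2E = 48 + 5·12 = 108, so E = 54, V = 2E/3 = 36, F = 8 + 12 = 20.

36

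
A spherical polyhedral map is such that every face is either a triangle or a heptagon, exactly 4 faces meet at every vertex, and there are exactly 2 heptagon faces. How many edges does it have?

Let x be the number of triangles; then F = 2 + x.
Edge–face incidences: 2E = 7·2 + 3·x = 14 + 3x.
Every vertex has degree 4, so 4V = 2E.
Euler: V − E + F = 2 ⇒ (2E)/4 − E + (2 + x) = 2.
Multiply by 8: 2·(2E) − 4·(2E) + 8·(2 + x) = 16, i.e. 16 + 8x − 2·(14 + 3x) = 16.
Collecting terms: 2x − 12 = 16, so 2x = 28, so x = 14.
Then 2E = 14 + 3·14 = 56, so E = 28, V = 2E/4 = 14, F = 2 + 14 = 16.

28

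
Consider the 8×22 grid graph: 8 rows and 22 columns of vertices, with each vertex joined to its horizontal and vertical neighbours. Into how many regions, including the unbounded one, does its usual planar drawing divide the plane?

The grid has V = 8·22 = 176 vertices and E = 8·21 + 22·7 = 322 edges.
F = 2 − V + E = 2 − 176 + 322 = 148.

148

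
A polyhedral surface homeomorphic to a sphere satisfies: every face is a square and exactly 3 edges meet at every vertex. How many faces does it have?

6

Each face has 4 edges and each edge borders two faces, so 2E = 4F.
Each vertex has degree 3, so 3V = 2E and hence V = 4F/3.
Euler: V − E + F = 2 ⇒ (4F/3) − (4F/2) + F = 2.
Multiply by 6: (8 − 12 + 6)F = 12, i.e. 2F = 12.
So F = 6, E = 4·6/2 = 12, V = 4·6/3 = 8.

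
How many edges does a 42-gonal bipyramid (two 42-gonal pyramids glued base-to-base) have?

126

A bipyramid over an n-gon has 2n triangular faces and n + 2 vertices: V = 42 + 2 = 44, E = 3·42 = 126, F = 2·42 = 84.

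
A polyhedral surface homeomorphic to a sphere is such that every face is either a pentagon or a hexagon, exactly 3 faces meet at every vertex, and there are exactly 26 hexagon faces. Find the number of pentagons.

12

Let x be the number of pentagons; then F = 26 + x.
Edge–face incidences: 2E = 6·26 + 5·x = 156 + 5x.
Every vertex has degree 3, so 3V = 2E.
Euler: V − E + F = 2 ⇒ (2E)/3 − E + (26 + x) = 2.
Multiply by 6: 2·(2E) − 3·(2E) + 6·(26 + x) = 12, i.e. 156 + 6x − (156 + 5x) = 12.
Collecting terms: x = 12.
Then 2E = 156 + 5·12 = 216, so E = 108, V = 2E/3 = 72, F = 26 + 12 = 38.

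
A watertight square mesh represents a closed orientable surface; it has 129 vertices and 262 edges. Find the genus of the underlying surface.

2

Every face is a square and each edge borders two faces, so 4F = 2·262, giving F = 131.
χ = V − E + F = 129 − 262 + 131 = -2.
For a closed orientable surface χ = 2 − 2g, so g = (2 − (-2))/2 = 2.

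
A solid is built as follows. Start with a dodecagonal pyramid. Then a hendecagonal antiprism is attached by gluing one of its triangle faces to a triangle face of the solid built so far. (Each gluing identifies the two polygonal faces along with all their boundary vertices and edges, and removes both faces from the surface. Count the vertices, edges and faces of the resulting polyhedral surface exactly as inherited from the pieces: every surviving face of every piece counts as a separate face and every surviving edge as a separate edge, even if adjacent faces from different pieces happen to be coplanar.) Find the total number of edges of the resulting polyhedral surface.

A dodecagonal pyramid: V=13, E=24, F=13.
Attach a hendecagonal antiprism (V=22, E=44, F=24) along a 3-gon: merge 3 vertices and 3 edges, delete both glued faces → V=32, E=65, F=35.
Check: V − E + F = 32 − 65 + 35 = 2.

65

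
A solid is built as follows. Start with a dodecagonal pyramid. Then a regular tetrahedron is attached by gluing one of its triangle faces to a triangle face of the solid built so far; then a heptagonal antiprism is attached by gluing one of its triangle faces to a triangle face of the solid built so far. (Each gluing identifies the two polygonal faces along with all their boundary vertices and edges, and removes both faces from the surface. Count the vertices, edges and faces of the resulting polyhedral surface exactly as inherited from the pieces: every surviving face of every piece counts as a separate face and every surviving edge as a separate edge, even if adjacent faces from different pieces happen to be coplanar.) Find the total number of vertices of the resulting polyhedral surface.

A dodecagonal pyramid: V=13, E=24, F=13.
Attach a regular tetrahedron (V=4, E=6, F=4) along a 3-gon: merge 3 vertices and 3 edges, delete both glued faces → V=14, E=27, F=15.
Attach a heptagonal antiprism (V=14, E=28, F=16) along a 3-gon: merge 3 vertices and 3 edges, delete both glued faces → V=25, E=52, F=29.
Check: V − E + F = 25 − 52 + 29 = 2.

25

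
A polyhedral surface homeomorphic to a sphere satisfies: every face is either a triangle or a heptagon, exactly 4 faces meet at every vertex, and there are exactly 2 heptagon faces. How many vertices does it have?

14

Let x be the number of triangles; then F = 2 + x.
Edge–face incidences: 2E = 7·2 + 3·x = 14 + 3x.
Every vertex has degree 4, so 4V = 2E.
Euler: V − E + F = 2 ⇒ (2E)/4 − E + (2 + x) = 2.
Multiply by 8: 2·(2E) − 4·(2E) + 8·(2 + x) = 16, i.e. 16 + 8x − 2·(14 + 3x) = 16.
Collecting terms: 2x − 12 = 16, so 2x = 28, so x = 14.
Then 2E = 14 + 3·14 = 56, so E = 28, V = 2E/4 = 14, F = 2 + 14 = 16.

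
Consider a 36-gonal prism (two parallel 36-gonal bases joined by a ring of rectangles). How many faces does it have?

38

A prism on an n-gon has two n-gon bases and n rectangular sides: V = 2·36 = 72, E = 3·36 = 108, F = 36 + 2 = 38.
Check: V − E + F = 72 − 108 + 38 = 2.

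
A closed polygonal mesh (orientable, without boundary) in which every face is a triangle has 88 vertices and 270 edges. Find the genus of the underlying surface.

Every face is a triangle and each edge borders two faces, so 3F = 2·270, giving F = 180.
χ = V − E + F = 88 − 270 + 180 = -2.
For a closed orientable surface χ = 2 − 2g, so g = (2 − (-2))/2 = 2.

2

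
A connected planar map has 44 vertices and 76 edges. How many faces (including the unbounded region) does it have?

Euler's formula for a connected plane graph: V − E + F = 2, so F = 2 − 44 + 76 = 34.

34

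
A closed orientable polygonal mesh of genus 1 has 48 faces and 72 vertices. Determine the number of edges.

120

For a closed orientable surface of genus 1, χ = 2 − 2·1 = 0.
E = V + F − (0) = 72 + 48 − (0) = 120.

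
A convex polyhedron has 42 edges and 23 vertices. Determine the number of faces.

Here V − E + F = 2.
F = 2 − V + E = 2 − 23 + 42 = 21.

21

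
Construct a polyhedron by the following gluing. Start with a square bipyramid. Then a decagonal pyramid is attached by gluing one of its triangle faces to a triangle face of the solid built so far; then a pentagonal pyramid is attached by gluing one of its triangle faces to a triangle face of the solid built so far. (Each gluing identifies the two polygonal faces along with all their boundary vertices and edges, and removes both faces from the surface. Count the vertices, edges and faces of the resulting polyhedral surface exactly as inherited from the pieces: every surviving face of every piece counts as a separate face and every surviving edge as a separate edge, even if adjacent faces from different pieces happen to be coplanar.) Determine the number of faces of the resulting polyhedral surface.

A square bipyramid: V=6, E=12, F=8.
Attach a decagonal pyramid (V=11, E=20, F=11) along a 3-gon: merge 3 vertices and 3 edges, delete both glued faces → V=14, E=29, F=17.
Attach a pentagonal pyramid (V=6, E=10, F=6) along a 3-gon: merge 3 vertices and 3 edges, delete both glued faces → V=17, E=36, F=21.
Check: V − E + F = 17 − 36 + 21 = 2.

21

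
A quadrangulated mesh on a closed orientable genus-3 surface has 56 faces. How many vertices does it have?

χ = 2 − 2·3 = -4, and every face is a square so 4F = 2E.
E = 4·56/2 = 112. Then V = -4 + E − F = -4 + 112 − 56 = 52.

52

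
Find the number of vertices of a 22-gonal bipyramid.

A bipyramid over an n-gon has 2n triangular faces and n + 2 vertices: V = 22 + 2 = 24, E = 3·22 = 66, F = 2·22 = 44.

24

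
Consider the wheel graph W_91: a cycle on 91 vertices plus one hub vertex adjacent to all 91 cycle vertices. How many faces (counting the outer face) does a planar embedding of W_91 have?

92

W_91 has V = 91 + 1 = 92 vertices and E = 2·91 = 182 edges.
By Euler's formula F = 2 − V + E = 2 − 92 + 182 = 92.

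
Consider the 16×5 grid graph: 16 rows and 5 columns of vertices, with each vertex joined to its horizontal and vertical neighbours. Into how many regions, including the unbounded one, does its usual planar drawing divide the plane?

61

The grid has V = 16·5 = 80 vertices and E = 16·4 + 5·15 = 139 edges.
F = 2 − V + E = 2 − 80 + 139 = 61.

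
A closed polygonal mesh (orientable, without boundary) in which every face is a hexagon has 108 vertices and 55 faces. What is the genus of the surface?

2

Every face is a hexagon, so 2E = 6·55 = 330, giving E = 165.
χ = V − E + F = 108 − 165 + 55 = -2.
For a closed orientable surface χ = 2 − 2g, so g = (2 − (-2))/2 = 2.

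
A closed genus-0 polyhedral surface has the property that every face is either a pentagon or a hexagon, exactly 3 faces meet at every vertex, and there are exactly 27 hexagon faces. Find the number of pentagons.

12

Let x be the number of pentagons; then F = 27 + x.
Edge–face incidences: 2E = 6·27 + 5·x = 162 + 5x.
Every vertex has degree 3, so 3V = 2E.
Euler: V − E + F = 2 ⇒ (2E)/3 − E + (27 + x) = 2.
Multiply by 6: 2·(2E) − 3·(2E) + 6·(27 + x) = 12, i.e. 162 + 6x − (162 + 5x) = 12.
Collecting terms: x = 12.
Then 2E = 162 + 5·12 = 222, so E = 111, V = 2E/3 = 74, F = 27 + 12 = 39.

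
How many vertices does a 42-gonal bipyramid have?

A bipyramid over an n-gon has 2n triangular faces and n + 2 vertices: V = 42 + 2 = 44, E = 3·42 = 126, F = 2·42 = 84.

44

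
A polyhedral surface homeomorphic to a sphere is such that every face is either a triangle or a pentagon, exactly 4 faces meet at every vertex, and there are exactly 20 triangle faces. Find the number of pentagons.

Let x be the number of pentagons; then F = 20 + x.
Edge–face incidences: 2E = 3·20 + 5·x = 60 + 5x.
Every vertex has degree 4, so 4V = 2E.
Euler: V − E + F = 2 ⇒ (2E)/4 − E + (20 + x) = 2.
Multiply by 8: 2·(2E) − 4·(2E) + 8·(20 + x) = 16, i.e. 160 + 8x − 2·(60 + 5x) = 16.
Collecting terms: −2x + 40 = 16, so −2x = −24, so x = 12.
Then 2E = 60 + 5·12 = 120, so E = 60, V = 2E/4 = 30, F = 20 + 12 = 32.

12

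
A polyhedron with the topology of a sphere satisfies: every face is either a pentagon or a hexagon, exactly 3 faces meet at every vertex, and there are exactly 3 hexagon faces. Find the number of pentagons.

Let x be the number of pentagons; then F = 3 + x.
Edge–face incidences: 2E = 6·3 + 5·x = 18 + 5x.
Every vertex has degree 3, so 3V = 2E.
Euler: V − E + F = 2 ⇒ (2E)/3 − E + (3 + x) = 2.
Multiply by 6: 2·(2E) − 3·(2E) + 6·(3 + x) = 12, i.e. 18 + 6x − (18 + 5x) = 12.
Collecting terms: x = 12.
Then 2E = 18 + 5·12 = 78, so E = 39, V = 2E/3 = 26, F = 3 + 12 = 15.

12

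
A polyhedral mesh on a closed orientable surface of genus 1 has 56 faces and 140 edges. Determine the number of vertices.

For a closed orientable surface of genus 1, χ = 2 − 2·1 = 0.
V = 0 + E − F = 0 + 140 − 56 = 84.

84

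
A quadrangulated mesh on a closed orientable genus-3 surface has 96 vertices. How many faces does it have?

χ = 2 − 2·3 = -4, and every face is a square so 4F = 2E.
V − E + F = -4 with E = 4F/2 gives 96 − (4/2 − 1)·F = -4, so F = 100 and E = 200.

100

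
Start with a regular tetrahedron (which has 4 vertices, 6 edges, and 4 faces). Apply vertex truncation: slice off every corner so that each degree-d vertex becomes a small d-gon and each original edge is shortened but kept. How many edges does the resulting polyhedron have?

Truncation replaces each original edge-end by a new vertex, so V′ = 2E = 12.
Each original edge survives, and each old vertex of degree d contributes d new edges; summing degrees gives Σd = 2E, so E′ = E + 2E = 3E = 18.
Each original face survives and each original vertex becomes one new face: F′ = F + V = 8.

18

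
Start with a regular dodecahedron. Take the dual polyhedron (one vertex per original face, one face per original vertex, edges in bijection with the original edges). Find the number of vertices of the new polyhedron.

The base solid has V = 20, E = 30, F = 12.
The dual swaps V and F and preserves E: V′ = F = 12, E′ = E = 30, F′ = V = 20.

12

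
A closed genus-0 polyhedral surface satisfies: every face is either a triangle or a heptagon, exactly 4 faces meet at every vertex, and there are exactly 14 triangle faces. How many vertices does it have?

Let x be the number of heptagons; then F = 14 + x.
Edge–face incidences: 2E = 3·14 + 7·x = 42 + 7x.
Every vertex has degree 4, so 4V = 2E.
Euler: V − E + F = 2 ⇒ (2E)/4 − E + (14 + x) = 2.
Multiply by 8: 2·(2E) − 4·(2E) + 8·(14 + x) = 16, i.e. 112 + 8x − 2·(42 + 7x) = 16.
Collecting terms: −6x + 28 = 16, so −6x = −12, so x = 2.
Then 2E = 42 + 7·2 = 56, so E = 28, V = 2E/4 = 14, F = 14 + 2 = 16.

14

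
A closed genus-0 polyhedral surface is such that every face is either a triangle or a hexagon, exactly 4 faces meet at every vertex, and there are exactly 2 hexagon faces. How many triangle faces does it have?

Let x be the number of triangles; then F = 2 + x.
Edge–face incidences: 2E = 6·2 + 3·x = 12 + 3x.
Every vertex has degree 4, so 4V = 2E.
Euler: V − E + F = 2 ⇒ (2E)/4 − E + (2 + x) = 2.
Multiply by 8: 2·(2E) − 4·(2E) + 8·(2 + x) = 16, i.e. 16 + 8x − 2·(12 + 3x) = 16.
Collecting terms: 2x − 8 = 16, so 2x = 24, so x = 12.
Then 2E = 12 + 3·12 = 48, so E = 24, V = 2E/4 = 12, F = 2 + 12 = 14.

12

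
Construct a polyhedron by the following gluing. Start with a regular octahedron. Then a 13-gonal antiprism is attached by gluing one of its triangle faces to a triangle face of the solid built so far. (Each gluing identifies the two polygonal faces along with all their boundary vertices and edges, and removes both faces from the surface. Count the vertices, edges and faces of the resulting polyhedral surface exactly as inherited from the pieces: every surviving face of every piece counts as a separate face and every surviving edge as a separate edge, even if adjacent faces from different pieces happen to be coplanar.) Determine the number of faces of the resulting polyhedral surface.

A regular octahedron: V=6, E=12, F=8.
Attach a 13-gonal antiprism (V=26, E=52, F=28) along a 3-gon: merge 3 vertices and 3 edges, delete both glued faces → V=29, E=61, F=34.
Check: V − E + F = 29 − 61 + 34 = 2.

34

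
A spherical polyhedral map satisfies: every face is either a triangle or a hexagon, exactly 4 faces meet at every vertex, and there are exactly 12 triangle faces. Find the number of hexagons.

2

Let x be the number of hexagons; then F = 12 + x.
Edge–face incidences: 2E = 3·12 + 6·x = 36 + 6x.
Every vertex has degree 4, so 4V = 2E.
Euler: V − E + F = 2 ⇒ (2E)/4 − E + (12 + x) = 2.
Multiply by 8: 2·(2E) − 4·(2E) + 8·(12 + x) = 16, i.e. 96 + 8x − 2·(36 + 6x) = 16.
Collecting terms: −4x + 24 = 16, so −4x = −8, so x = 2.
Then 2E = 36 + 6·2 = 48, so E = 24, V = 2E/4 = 12, F = 12 + 2 = 14.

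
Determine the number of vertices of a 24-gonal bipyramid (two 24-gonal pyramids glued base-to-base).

26

A bipyramid over an n-gon has 2n triangular faces and n + 2 vertices: V = 24 + 2 = 26, E = 3·24 = 72, F = 2·24 = 48.
Check: V − E + F = 26 − 72 + 48 = 2.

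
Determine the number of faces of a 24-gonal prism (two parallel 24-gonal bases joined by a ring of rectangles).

26

A prism on an n-gon has two n-gon bases and n rectangular sides: V = 2·24 = 48, E = 3·24 = 72, F = 24 + 2 = 26.
Check: V − E + F = 48 − 72 + 26 = 2.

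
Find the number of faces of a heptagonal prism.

A prism on an n-gon has two n-gon bases and n rectangular sides: V = 2·7 = 14, E = 3·7 = 21, F = 7 + 2 = 9.
Check: V − E + F = 14 − 21 + 9 = 2.

9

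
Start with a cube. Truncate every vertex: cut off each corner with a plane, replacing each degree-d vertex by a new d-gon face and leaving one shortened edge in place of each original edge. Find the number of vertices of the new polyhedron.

24

The base solid has V = 8, E = 12, F = 6.
Truncation replaces each original edge-end by a new vertex, so V′ = 2E = 24.
Each original edge survives, and each old vertex of degree d contributes d new edges; summing degrees gives Σd = 2E, so E′ = E + 2E = 3E = 36.
Each original face survives and each original vertex becomes one new face: F′ = F + V = 14.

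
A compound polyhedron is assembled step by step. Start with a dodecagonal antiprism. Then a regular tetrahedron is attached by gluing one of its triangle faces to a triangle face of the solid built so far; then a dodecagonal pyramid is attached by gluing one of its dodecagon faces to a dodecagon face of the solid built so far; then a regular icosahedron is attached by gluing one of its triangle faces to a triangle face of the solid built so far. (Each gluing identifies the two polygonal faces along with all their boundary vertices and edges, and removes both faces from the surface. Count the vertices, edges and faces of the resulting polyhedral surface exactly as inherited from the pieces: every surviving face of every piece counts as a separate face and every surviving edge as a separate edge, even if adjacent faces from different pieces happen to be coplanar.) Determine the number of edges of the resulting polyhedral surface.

A dodecagonal antiprism: V=24, E=48, F=26.
Attach a regular tetrahedron (V=4, E=6, F=4) along a 3-gon: merge 3 vertices and 3 edges, delete both glued faces → V=25, E=51, F=28.
Attach a dodecagonal pyramid (V=13, E=24, F=13) along a 12-gon: merge 12 vertices and 12 edges, delete both glued faces → V=26, E=63, F=39.
Attach a regular icosahedron (V=12, E=30, F=20) along a 3-gon: merge 3 vertices and 3 edges, delete both glued faces → V=35, E=90, F=57.
Check: V − E + F = 35 − 90 + 57 = 2.

90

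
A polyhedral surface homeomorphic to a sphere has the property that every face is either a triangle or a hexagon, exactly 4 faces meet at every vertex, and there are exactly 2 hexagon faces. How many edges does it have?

24

Let x be the number of triangles; then F = 2 + x.
Edge–face incidences: 2E = 6·2 + 3·x = 12 + 3x.
Every vertex has degree 4, so 4V = 2E.
Euler: V − E + F = 2 ⇒ (2E)/4 − E + (2 + x) = 2.
Multiply by 8: 2·(2E) − 4·(2E) + 8·(2 + x) = 16, i.e. 16 + 8x − 2·(12 + 3x) = 16.
Collecting terms: 2x − 8 = 16, so 2x = 24, so x = 12.
Then 2E = 12 + 3·12 = 48, so E = 24, V = 2E/4 = 12, F = 2 + 12 = 14.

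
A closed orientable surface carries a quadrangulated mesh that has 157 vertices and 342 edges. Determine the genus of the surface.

8

Every face is a square and each edge borders two faces, so 4F = 2·342, giving F = 171.
χ = V − E + F = 157 − 342 + 171 = -14.
For a closed orientable surface χ = 2 − 2g, so g = (2 − (-14))/2 = 8.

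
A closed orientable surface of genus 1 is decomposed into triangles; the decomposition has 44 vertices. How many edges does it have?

132

χ = 2 − 2·1 = 0, and every face is a triangle so 3F = 2E.
V − E + F = 0 with E = 3F/2 gives 44 − (3/2 − 1)·F = 0, so F = 88 and E = 132.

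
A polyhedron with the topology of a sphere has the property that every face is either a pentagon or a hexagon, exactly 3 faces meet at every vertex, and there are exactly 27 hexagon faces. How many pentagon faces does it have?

12

Let x be the number of pentagons; then F = 27 + x.
Edge–face incidences: 2E = 6·27 + 5·x = 162 + 5x.
Every vertex has degree 3, so 3V = 2E.
Euler: V − E + F = 2 ⇒ (2E)/3 − E + (27 + x) = 2.
Multiply by 6: 2·(2E) − 3·(2E) + 6·(27 + x) = 12, i.e. 162 + 6x − (162 + 5x) = 12.
Collecting terms: x = 12.
Then 2E = 162 + 5·12 = 222, so E = 111, V = 2E/3 = 74, F = 27 + 12 = 39.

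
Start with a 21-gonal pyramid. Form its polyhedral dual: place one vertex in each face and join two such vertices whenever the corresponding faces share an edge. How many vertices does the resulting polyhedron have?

22

The base solid has V = 22, E = 42, F = 22.
The dual swaps V and F and preserves E: V′ = F = 22, E′ = E = 42, F′ = V = 22.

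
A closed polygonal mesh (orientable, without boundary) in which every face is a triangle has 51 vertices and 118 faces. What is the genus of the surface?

Every face is a triangle, so 2E = 3·118 = 354, giving E = 177.
χ = V − E + F = 51 − 177 + 118 = -8.
For a closed orientable surface χ = 2 − 2g, so g = (2 − (-8))/2 = 5.

5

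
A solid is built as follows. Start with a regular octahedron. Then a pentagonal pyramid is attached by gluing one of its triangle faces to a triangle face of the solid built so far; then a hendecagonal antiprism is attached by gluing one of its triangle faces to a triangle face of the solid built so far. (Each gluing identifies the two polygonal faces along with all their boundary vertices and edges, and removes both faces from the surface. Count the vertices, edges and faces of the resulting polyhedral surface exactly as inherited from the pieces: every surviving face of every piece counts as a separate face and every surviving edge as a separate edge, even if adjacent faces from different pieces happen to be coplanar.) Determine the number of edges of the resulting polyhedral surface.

60

A regular octahedron: V=6, E=12, F=8.
Attach a pentagonal pyramid (V=6, E=10, F=6) along a 3-gon: merge 3 vertices and 3 edges, delete both glued faces → V=9, E=19, F=12.
Attach a hendecagonal antiprism (V=22, E=44, F=24) along a 3-gon: merge 3 vertices and 3 edges, delete both glued faces → V=28, E=60, F=34.
Check: V − E + F = 28 − 60 + 34 = 2.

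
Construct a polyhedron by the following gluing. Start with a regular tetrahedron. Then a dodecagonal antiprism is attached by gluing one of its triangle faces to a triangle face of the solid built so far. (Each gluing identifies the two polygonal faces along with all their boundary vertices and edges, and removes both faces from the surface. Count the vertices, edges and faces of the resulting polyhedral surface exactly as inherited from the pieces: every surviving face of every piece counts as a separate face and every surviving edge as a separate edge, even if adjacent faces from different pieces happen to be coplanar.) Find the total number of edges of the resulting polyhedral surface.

51

A regular tetrahedron: V=4, E=6, F=4.
Attach a dodecagonal antiprism (V=24, E=48, F=26) along a 3-gon: merge 3 vertices and 3 edges, delete both glued faces → V=25, E=51, F=28.
Check: V − E + F = 25 − 51 + 28 = 2.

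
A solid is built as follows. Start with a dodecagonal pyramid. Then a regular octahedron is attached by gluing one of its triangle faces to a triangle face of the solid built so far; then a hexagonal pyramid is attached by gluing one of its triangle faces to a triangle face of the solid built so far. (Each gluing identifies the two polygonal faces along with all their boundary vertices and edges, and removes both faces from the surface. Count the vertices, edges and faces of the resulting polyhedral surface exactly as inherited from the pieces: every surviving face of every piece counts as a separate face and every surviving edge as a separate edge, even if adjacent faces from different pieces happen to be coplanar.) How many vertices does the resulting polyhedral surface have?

A dodecagonal pyramid: V=13, E=24, F=13.
Attach a regular octahedron (V=6, E=12, F=8) along a 3-gon: merge 3 vertices and 3 edges, delete both glued faces → V=16, E=33, F=19.
Attach a hexagonal pyramid (V=7, E=12, F=7) along a 3-gon: merge 3 vertices and 3 edges, delete both glued faces → V=20, E=42, F=24.
Check: V − E + F = 20 − 42 + 24 = 2.

20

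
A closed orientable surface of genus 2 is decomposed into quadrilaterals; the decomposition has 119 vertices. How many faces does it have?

121

χ = 2 − 2·2 = -2, and every face is a square so 4F = 2E.
V − E + F = -2 with E = 4F/2 gives 119 − (4/2 − 1)·F = -2, so F = 121 and E = 242.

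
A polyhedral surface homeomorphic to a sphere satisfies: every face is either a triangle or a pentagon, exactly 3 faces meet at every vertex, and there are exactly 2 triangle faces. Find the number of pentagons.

Let x be the number of pentagons; then F = 2 + x.
Edge–face incidences: 2E = 3·2 + 5·x = 6 + 5x.
Every vertex has degree 3, so 3V = 2E.
Euler: V − E + F = 2 ⇒ (2E)/3 − E + (2 + x) = 2.
Multiply by 6: 2·(2E) − 3·(2E) + 6·(2 + x) = 12, i.e. 12 + 6x − (6 + 5x) = 12.
Collecting terms: x + 6 = 12, so x = 6.
Then 2E = 6 + 5·6 = 36, so E = 18, V = 2E/3 = 12, F = 2 + 6 = 8.

6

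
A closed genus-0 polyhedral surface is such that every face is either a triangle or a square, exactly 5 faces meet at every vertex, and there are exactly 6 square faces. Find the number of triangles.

32

Let x be the number of triangles; then F = 6 + x.
Edge–face incidences: 2E = 4·6 + 3·x = 24 + 3x.
Every vertex has degree 5, so 5V = 2E.
Euler: V − E + F = 2 ⇒ (2E)/5 − E + (6 + x) = 2.
Multiply by 10: 2·(2E) − 5·(2E) + 10·(6 + x) = 20, i.e. 60 + 10x − 3·(24 + 3x) = 20.
Collecting terms: x − 12 = 20, so x = 32.
Then 2E = 24 + 3·32 = 120, so E = 60, V = 2E/5 = 24, F = 6 + 32 = 38.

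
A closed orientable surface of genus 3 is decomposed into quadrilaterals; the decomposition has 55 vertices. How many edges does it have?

χ = 2 − 2·3 = -4, and every face is a square so 4F = 2E.
V − E + F = -4 with E = 4F/2 gives 55 − (4/2 − 1)·F = -4, so F = 59 and E = 118.

118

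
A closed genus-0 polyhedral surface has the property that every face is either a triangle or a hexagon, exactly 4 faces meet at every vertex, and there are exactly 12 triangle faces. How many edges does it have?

Let x be the number of hexagons; then F = 12 + x.
Edge–face incidences: 2E = 3·12 + 6·x = 36 + 6x.
Every vertex has degree 4, so 4V = 2E.
Euler: V − E + F = 2 ⇒ (2E)/4 − E + (12 + x) = 2.
Multiply by 8: 2·(2E) − 4·(2E) + 8·(12 + x) = 16, i.e. 96 + 8x − 2·(36 + 6x) = 16.
Collecting terms: −4x + 24 = 16, so −4x = −8, so x = 2.
Then 2E = 36 + 6·2 = 48, so E = 24, V = 2E/4 = 12, F = 12 + 2 = 14.

24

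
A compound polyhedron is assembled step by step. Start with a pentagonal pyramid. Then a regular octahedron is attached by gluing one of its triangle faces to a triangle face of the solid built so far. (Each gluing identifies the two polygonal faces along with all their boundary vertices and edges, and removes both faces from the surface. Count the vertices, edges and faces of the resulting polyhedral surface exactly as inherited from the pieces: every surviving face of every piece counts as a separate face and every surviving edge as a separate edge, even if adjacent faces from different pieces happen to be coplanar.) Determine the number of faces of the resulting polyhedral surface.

A pentagonal pyramid: V=6, E=10, F=6.
Attach a regular octahedron (V=6, E=12, F=8) along a 3-gon: merge 3 vertices and 3 edges, delete both glued faces → V=9, E=19, F=12.
Check: V − E + F = 9 − 19 + 12 = 2.

12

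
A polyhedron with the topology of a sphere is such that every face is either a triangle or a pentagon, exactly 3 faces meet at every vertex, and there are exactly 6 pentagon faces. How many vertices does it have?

Let x be the number of triangles; then F = 6 + x.
Edge–face incidences: 2E = 5·6 + 3·x = 30 + 3x.
Every vertex has degree 3, so 3V = 2E.
Euler: V − E + F = 2 ⇒ (2E)/3 − E + (6 + x) = 2.
Multiply by 6: 2·(2E) − 3·(2E) + 6·(6 + x) = 12, i.e. 36 + 6x − (30 + 3x) = 12.
Collecting terms: 3x + 6 = 12, so 3x = 6, so x = 2.
Then 2E = 30 + 3·2 = 36, so E = 18, V = 2E/3 = 12, F = 6 + 2 = 8.

12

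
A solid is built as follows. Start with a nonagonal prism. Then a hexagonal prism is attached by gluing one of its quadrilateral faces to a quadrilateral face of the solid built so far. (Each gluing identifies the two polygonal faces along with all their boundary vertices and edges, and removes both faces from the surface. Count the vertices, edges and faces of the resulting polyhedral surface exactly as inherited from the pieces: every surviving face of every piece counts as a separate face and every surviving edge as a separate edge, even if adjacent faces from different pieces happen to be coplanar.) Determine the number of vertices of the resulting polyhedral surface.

26

A nonagonal prism: V=18, E=27, F=11.
Attach a hexagonal prism (V=12, E=18, F=8) along a 4-gon: merge 4 vertices and 4 edges, delete both glued faces → V=26, E=41, F=17.
Check: V − E + F = 26 − 41 + 17 = 2.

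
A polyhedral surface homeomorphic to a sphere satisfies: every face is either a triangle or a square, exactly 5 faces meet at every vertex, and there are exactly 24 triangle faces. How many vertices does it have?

16

Let x be the number of squares; then F = 24 + x.
Edge–face incidences: 2E = 3·24 + 4·x = 72 + 4x.
Every vertex has degree 5, so 5V = 2E.
Euler: V − E + F = 2 ⇒ (2E)/5 − E + (24 + x) = 2.
Multiply by 10: 2·(2E) − 5·(2E) + 10·(24 + x) = 20, i.e. 240 + 10x − 3·(72 + 4x) = 20.
Collecting terms: −2x + 24 = 20, so −2x = −4, so x = 2.
Then 2E = 72 + 4·2 = 80, so E = 40, V = 2E/5 = 16, F = 24 + 2 = 26.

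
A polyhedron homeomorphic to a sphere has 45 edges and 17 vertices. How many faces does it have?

Here V − E + F = 2.
F = 2 − V + E = 2 − 17 + 45 = 30.

30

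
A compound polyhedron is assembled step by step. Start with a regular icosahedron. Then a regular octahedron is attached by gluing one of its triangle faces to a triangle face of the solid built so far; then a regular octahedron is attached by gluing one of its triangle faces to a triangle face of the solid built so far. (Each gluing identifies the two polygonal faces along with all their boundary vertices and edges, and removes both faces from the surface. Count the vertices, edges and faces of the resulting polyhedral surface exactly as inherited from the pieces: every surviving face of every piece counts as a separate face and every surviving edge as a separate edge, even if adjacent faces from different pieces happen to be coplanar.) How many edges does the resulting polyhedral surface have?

48

A regular icosahedron: V=12, E=30, F=20.
Attach a regular octahedron (V=6, E=12, F=8) along a 3-gon: merge 3 vertices and 3 edges, delete both glued faces → V=15, E=39, F=26.
Attach a regular octahedron (V=6, E=12, F=8) along a 3-gon: merge 3 vertices and 3 edges, delete both glued faces → V=18, E=48, F=32.
Check: V − E + F = 18 − 48 + 32 = 2.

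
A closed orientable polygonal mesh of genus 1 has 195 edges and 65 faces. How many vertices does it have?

130

For a closed orientable surface of genus 1, χ = 2 − 2·1 = 0.
V = 0 + E − F = 0 + 195 − 65 = 130.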